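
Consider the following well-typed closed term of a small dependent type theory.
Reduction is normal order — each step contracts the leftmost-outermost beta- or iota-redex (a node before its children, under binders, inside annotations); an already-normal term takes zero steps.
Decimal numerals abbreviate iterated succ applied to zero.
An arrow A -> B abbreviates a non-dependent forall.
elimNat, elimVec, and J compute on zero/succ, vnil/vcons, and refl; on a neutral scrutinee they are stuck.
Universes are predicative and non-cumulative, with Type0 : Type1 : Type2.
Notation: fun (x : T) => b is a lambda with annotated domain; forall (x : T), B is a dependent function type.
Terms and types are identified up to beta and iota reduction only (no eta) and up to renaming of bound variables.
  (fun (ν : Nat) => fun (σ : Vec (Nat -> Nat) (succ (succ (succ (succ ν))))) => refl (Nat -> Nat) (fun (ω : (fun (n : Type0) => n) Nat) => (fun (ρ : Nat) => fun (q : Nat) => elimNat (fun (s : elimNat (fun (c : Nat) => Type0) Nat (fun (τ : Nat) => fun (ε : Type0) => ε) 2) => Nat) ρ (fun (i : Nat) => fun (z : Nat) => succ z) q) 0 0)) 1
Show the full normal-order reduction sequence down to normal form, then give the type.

normal-order reduction sequence:
  (fun (ν : Nat) => fun (σ : Vec (Nat -> Nat) (succ (succ (succ (succ ν))))) => refl (Nat -> Nat) (fun (ω : (fun (n : Type0) => n) Nat) => (fun (ρ : Nat) => fun (q : Nat) => elimNat (fun (s : elimNat (fun (c : Nat) => Type0) Nat (fun (τ : Nat) => fun (ε : Type0) => ε) 2) => Nat) ρ (fun (i : Nat) => fun (z : Nat) => succ z) q) 0 0)) 1
  ~> fun (ν : Vec (Nat -> Nat) 5) => refl (Nat -> Nat) (fun (σ : (fun (ω : Type0) => ω) Nat) => (fun (n : Nat) => fun (ρ : Nat) => elimNat (fun (q : elimNat (fun (s : Nat) => Type0) Nat (fun (c : Nat) => fun (τ : Type0) => τ) 2) => Nat) n (fun (ε : Nat) => fun (i : Nat) => succ i) ρ) 0 0)
  ~> fun (ν : Vec (Nat -> Nat) 5) => refl (Nat -> Nat) (fun (σ : Nat) => (fun (ω : Nat) => fun (n : Nat) => elimNat (fun (ρ : elimNat (fun (q : Nat) => Type0) Nat (fun (s : Nat) => fun (c : Type0) => c) 2) => Nat) ω (fun (τ : Nat) => fun (ε : Nat) => succ ε) n) 0 0)
  ~> fun (ν : Vec (Nat -> Nat) 5) => refl (Nat -> Nat) (fun (σ : Nat) => (fun (ω : Nat) => elimNat (fun (n : elimNat (fun (ρ : Nat) => Type0) Nat (fun (q : Nat) => fun (s : Type0) => s) 2) => Nat) 0 (fun (c : Nat) => fun (τ : Nat) => succ τ) ω) 0)
  ~> fun (ν : Vec (Nat -> Nat) 5) => refl (Nat -> Nat) (fun (σ : Nat) => elimNat (fun (ω : elimNat (fun (n : Nat) => Type0) Nat (fun (ρ : Nat) => fun (q : Type0) => q) 2) => Nat) 0 (fun (s : Nat) => fun (c : Nat) => succ c) 0)
  ~> fun (ν : Vec (Nat -> Nat) 5) => refl (Nat -> Nat) (fun (σ : Nat) => 0)
inferred type:
  Vec (Nat -> Nat) 5 -> Eq (Nat -> Nat) (fun (ν : Nat) => 0) (fun (σ : Nat) => 0)


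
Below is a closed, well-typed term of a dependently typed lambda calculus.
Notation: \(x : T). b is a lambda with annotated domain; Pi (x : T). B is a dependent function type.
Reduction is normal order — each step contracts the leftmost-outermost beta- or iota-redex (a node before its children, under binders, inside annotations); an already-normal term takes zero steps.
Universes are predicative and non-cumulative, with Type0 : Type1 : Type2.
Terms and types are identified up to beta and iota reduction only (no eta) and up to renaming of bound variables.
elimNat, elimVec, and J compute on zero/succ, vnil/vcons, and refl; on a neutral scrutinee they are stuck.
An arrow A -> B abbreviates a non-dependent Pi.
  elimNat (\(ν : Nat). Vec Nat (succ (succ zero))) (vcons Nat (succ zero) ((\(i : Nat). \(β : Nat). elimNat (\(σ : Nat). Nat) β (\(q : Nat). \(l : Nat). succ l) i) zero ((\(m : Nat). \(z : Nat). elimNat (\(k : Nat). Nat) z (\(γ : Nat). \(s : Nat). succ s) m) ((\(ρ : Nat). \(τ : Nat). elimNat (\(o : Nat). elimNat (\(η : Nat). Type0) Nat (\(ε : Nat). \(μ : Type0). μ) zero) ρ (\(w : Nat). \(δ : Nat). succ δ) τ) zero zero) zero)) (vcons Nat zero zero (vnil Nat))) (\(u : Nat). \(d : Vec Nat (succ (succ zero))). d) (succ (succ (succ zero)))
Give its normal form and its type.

resulting normal form:
  vcons Nat (succ zero) zero (vcons Nat zero zero (vnil Nat))
inferred type:
  Vec Nat (succ (succ zero))
observation: the term reaches its normal form after 19 normal-order steps.


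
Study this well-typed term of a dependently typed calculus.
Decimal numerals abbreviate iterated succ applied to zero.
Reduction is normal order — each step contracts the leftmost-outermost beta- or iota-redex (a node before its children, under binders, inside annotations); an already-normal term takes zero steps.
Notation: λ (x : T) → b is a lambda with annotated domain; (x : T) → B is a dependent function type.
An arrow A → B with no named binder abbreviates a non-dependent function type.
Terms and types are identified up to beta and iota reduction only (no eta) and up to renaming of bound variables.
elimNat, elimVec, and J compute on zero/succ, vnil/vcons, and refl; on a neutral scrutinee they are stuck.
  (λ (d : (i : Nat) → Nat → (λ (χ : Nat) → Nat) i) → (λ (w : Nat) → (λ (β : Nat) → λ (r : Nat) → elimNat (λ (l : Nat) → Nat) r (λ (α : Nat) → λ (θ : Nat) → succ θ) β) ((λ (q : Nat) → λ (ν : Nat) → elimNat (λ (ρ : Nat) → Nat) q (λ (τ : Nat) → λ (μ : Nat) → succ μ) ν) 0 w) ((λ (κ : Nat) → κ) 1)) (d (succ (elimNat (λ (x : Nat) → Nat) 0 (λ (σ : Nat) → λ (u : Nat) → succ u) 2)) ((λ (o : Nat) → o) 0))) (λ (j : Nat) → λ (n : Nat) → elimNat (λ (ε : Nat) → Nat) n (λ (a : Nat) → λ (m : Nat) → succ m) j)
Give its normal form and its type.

reduced normal form:
  4
inferred type:
  Nat
observation: contracting a beta-redex first, the term normalizes in 47 steps.


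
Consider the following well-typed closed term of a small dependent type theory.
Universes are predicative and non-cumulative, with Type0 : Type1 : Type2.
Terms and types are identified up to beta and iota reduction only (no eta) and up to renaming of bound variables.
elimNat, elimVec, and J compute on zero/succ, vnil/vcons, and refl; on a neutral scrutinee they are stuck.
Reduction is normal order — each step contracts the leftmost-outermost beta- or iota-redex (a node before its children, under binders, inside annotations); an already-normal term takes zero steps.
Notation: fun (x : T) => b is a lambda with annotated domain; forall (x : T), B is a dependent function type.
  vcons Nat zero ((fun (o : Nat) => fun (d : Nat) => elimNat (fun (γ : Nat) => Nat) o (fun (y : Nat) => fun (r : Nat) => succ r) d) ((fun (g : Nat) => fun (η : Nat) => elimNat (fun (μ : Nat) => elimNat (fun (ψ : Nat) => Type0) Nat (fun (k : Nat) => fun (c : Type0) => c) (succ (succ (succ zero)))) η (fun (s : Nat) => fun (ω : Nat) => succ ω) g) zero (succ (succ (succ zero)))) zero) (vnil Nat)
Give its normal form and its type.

resulting normal form:
  vcons Nat zero (succ (succ (succ zero))) (vnil Nat)
type:
  Vec Nat (succ zero)
observation: the leftmost-outermost redex is a beta-redex, and normalization takes 6 steps.


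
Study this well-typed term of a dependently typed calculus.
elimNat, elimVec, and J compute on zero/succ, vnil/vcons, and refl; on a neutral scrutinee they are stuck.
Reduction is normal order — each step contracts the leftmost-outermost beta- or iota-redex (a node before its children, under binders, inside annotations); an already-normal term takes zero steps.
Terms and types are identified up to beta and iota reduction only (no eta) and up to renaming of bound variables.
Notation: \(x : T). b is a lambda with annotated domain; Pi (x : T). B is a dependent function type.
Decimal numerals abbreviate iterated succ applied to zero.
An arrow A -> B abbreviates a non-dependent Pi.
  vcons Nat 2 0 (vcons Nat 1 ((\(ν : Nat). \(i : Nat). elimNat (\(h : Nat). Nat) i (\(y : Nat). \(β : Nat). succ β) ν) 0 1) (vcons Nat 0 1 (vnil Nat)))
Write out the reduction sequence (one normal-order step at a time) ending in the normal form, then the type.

reduction (normal order):
  vcons Nat 2 0 (vcons Nat 1 ((\(ν : Nat). \(i : Nat). elimNat (\(h : Nat). Nat) i (\(y : Nat). \(β : Nat). succ β) ν) 0 1) (vcons Nat 0 1 (vnil Nat)))
  ~> vcons Nat 2 0 (vcons Nat 1 ((\(ν : Nat). elimNat (\(i : Nat). Nat) ν (\(h : Nat). \(y : Nat). succ y) 0) 1) (vcons Nat 0 1 (vnil Nat)))
  ~> vcons Nat 2 0 (vcons Nat 1 (elimNat (\(ν : Nat). Nat) 1 (\(i : Nat). \(h : Nat). succ h) 0) (vcons Nat 0 1 (vnil Nat)))
  ~> vcons Nat 2 0 (vcons Nat 1 1 (vcons Nat 0 1 (vnil Nat)))
the term's type:
  Vec Nat 3


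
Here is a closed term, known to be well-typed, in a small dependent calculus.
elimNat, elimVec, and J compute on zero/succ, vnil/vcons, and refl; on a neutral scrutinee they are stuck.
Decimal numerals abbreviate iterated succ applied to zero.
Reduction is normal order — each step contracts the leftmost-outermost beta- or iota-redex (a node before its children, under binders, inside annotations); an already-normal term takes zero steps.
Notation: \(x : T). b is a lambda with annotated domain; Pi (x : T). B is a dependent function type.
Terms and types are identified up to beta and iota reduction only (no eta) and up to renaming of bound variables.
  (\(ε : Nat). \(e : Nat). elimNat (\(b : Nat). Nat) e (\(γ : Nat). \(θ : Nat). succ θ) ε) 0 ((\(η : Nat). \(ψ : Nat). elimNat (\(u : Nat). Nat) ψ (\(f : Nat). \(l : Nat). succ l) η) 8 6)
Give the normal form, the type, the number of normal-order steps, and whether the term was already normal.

normal form:
  14
inferred type:
  Nat
steps to reach normal form (normal order): 30
started in normal form: no
first redex: a beta-redex


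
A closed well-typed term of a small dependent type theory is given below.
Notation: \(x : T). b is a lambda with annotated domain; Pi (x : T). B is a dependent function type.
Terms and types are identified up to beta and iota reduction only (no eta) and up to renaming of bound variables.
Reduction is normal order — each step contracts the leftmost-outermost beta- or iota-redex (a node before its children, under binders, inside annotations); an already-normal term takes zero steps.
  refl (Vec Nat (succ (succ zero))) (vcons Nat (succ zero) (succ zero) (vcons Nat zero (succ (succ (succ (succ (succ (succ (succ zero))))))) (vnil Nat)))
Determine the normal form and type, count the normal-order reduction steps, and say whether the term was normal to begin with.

normal form:
  refl (Vec Nat (succ (succ zero))) (vcons Nat (succ zero) (succ zero) (vcons Nat zero (succ (succ (succ (succ (succ (succ (succ zero))))))) (vnil Nat)))
the term's type:
  Eq (Vec Nat (succ (succ zero))) (vcons Nat (succ zero) (succ zero) (vcons Nat zero (succ (succ (succ (succ (succ (succ (succ zero))))))) (vnil Nat))) (vcons Nat (succ zero) (succ zero) (vcons Nat zero (succ (succ (succ (succ (succ (succ (succ zero))))))) (vnil Nat)))
reduction steps (normal order): 0
started in normal form: yes


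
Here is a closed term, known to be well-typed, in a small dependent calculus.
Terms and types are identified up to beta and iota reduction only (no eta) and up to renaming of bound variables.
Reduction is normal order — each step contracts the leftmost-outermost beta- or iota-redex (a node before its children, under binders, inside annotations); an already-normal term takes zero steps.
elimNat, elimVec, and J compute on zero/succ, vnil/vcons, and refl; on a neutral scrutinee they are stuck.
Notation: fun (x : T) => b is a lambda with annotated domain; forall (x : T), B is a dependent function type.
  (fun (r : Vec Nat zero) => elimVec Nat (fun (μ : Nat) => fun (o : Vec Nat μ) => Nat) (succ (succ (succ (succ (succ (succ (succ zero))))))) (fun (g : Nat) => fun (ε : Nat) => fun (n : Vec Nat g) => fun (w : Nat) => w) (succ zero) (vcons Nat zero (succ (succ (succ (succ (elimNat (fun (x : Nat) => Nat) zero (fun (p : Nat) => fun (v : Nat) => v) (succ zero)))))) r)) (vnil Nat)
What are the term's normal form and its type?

normal form:
  succ (succ (succ (succ (succ (succ (succ zero))))))
the term's type:
  Nat
observation: the term reaches its normal form after 7 normal-order steps.


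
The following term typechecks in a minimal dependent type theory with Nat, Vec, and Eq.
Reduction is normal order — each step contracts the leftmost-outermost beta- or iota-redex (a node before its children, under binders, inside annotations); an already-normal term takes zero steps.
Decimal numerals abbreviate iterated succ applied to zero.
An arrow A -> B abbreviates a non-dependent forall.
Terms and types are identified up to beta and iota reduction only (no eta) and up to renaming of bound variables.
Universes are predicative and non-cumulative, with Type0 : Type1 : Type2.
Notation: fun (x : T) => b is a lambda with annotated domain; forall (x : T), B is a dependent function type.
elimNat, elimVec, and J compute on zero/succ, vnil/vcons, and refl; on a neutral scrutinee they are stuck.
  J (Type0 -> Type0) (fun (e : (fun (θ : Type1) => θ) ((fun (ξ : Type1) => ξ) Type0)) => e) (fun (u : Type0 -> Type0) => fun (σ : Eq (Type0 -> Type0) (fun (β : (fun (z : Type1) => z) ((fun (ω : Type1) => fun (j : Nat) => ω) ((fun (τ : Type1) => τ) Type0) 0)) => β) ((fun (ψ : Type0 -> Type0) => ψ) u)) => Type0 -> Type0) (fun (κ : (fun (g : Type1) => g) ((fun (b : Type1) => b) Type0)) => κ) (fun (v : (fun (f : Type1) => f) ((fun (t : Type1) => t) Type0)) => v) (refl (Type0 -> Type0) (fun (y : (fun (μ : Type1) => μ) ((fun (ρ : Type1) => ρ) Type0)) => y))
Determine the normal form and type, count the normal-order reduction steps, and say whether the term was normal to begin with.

normal form:
  fun (e : Type0) => e
the term's type:
  Type0 -> Type0
reduction steps (normal order): 3
started in normal form: no
first redex: a J iota-redex


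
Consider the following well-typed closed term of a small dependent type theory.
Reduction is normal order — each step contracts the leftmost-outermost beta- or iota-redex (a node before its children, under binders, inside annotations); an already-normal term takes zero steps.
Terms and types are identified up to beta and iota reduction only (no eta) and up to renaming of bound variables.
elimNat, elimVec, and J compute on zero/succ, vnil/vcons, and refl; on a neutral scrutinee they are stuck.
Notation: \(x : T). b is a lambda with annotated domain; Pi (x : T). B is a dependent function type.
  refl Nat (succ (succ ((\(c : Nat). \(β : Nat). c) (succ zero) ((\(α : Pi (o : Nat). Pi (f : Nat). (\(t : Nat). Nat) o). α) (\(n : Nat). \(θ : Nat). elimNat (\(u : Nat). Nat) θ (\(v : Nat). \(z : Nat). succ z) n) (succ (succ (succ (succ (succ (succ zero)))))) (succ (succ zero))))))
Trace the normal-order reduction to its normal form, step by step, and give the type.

reduction (normal order):
  refl Nat (succ (succ ((\(c : Nat). \(β : Nat). c) (succ zero) ((\(α : Pi (o : Nat). Pi (f : Nat). (\(t : Nat). Nat) o). α) (\(n : Nat). \(θ : Nat). elimNat (\(u : Nat). Nat) θ (\(v : Nat). \(z : Nat). succ z) n) (succ (succ (succ (succ (succ (succ zero)))))) (succ (succ zero))))))
  ~> refl Nat (succ (succ ((\(c : Nat). succ zero) ((\(β : Pi (α : Nat). Pi (o : Nat). (\(f : Nat). Nat) α). β) (\(t : Nat). \(n : Nat). elimNat (\(θ : Nat). Nat) n (\(u : Nat). \(v : Nat). succ v) t) (succ (succ (succ (succ (succ (succ zero)))))) (succ (succ zero))))))
  ~> refl Nat (succ (succ (succ zero)))
inferred type:
  Eq Nat (succ (succ (succ zero))) (succ (succ (succ zero)))


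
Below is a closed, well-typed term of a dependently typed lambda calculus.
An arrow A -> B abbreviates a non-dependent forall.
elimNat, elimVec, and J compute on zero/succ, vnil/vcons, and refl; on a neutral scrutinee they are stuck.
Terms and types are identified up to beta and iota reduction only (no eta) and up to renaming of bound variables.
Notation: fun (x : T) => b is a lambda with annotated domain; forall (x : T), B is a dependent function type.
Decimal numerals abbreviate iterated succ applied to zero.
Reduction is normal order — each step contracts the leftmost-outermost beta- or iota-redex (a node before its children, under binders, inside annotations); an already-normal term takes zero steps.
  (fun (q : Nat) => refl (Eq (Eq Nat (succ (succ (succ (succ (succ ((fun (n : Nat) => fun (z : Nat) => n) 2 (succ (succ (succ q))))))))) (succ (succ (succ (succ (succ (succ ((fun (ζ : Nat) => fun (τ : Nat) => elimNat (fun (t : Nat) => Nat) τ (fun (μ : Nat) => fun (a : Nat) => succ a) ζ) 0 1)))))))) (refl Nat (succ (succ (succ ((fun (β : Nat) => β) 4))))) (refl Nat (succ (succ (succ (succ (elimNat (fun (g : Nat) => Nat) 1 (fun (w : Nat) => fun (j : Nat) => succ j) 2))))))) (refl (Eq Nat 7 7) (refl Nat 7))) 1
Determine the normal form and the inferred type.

reduced normal form:
  refl (Eq (Eq Nat 7 7) (refl Nat 7) (refl Nat 7)) (refl (Eq Nat 7 7) (refl Nat 7))
type:
  Eq (Eq (Eq Nat 7 7) (refl Nat 7) (refl Nat 7)) (refl (Eq Nat 7 7) (refl Nat 7)) (refl (Eq Nat 7 7) (refl Nat 7))


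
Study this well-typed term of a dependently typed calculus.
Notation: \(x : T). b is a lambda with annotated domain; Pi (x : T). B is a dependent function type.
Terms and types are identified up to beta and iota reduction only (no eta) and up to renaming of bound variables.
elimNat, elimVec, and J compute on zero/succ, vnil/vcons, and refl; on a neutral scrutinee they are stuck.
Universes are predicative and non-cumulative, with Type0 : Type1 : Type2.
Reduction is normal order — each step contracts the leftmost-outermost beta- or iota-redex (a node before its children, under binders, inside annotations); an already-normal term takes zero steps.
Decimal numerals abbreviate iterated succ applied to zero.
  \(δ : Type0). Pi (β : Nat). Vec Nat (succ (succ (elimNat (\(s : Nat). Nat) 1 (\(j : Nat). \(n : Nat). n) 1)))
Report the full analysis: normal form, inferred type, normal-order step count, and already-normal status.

resulting normal form:
  \(δ : Type0). Pi (β : Nat). Vec Nat 3
the term's type:
  Pi (δ : Type0). Type0
normal-order step count: 4
started in normal form: no
first contracted redex: an elimNat iota-redex


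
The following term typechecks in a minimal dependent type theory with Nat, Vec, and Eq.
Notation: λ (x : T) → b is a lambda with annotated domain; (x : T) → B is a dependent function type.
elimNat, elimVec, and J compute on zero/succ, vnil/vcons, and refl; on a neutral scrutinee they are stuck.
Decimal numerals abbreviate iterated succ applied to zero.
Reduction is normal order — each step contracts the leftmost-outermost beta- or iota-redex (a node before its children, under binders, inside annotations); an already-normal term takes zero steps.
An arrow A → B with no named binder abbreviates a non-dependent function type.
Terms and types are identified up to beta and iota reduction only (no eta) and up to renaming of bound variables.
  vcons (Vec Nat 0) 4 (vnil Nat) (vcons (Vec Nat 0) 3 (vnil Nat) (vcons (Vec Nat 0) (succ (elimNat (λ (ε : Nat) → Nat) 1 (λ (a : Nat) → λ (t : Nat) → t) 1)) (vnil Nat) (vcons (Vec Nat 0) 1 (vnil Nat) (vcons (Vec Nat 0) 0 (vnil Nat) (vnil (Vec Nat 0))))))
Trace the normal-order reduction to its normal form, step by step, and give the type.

reduction (normal order):
  vcons (Vec Nat 0) 4 (vnil Nat) (vcons (Vec Nat 0) 3 (vnil Nat) (vcons (Vec Nat 0) (succ (elimNat (λ (ε : Nat) → Nat) 1 (λ (a : Nat) → λ (t : Nat) → t) 1)) (vnil Nat) (vcons (Vec Nat 0) 1 (vnil Nat) (vcons (Vec Nat 0) 0 (vnil Nat) (vnil (Vec Nat 0))))))
  ~> vcons (Vec Nat 0) 4 (vnil Nat) (vcons (Vec Nat 0) 3 (vnil Nat) (vcons (Vec Nat 0) (succ ((λ (ε : Nat) → λ (a : Nat) → a) 0 (elimNat (λ (t : Nat) → Nat) 1 (λ (m : Nat) → λ (φ : Nat) → φ) 0))) (vnil Nat) (vcons (Vec Nat 0) 1 (vnil Nat) (vcons (Vec Nat 0) 0 (vnil Nat) (vnil (Vec Nat 0))))))
  ~> vcons (Vec Nat 0) 4 (vnil Nat) (vcons (Vec Nat 0) 3 (vnil Nat) (vcons (Vec Nat 0) (succ ((λ (ε : Nat) → ε) (elimNat (λ (a : Nat) → Nat) 1 (λ (t : Nat) → λ (m : Nat) → m) 0))) (vnil Nat) (vcons (Vec Nat 0) 1 (vnil Nat) (vcons (Vec Nat 0) 0 (vnil Nat) (vnil (Vec Nat 0))))))
  ~> vcons (Vec Nat 0) 4 (vnil Nat) (vcons (Vec Nat 0) 3 (vnil Nat) (vcons (Vec Nat 0) (succ (elimNat (λ (ε : Nat) → Nat) 1 (λ (a : Nat) → λ (t : Nat) → t) 0)) (vnil Nat) (vcons (Vec Nat 0) 1 (vnil Nat) (vcons (Vec Nat 0) 0 (vnil Nat) (vnil (Vec Nat 0))))))
  ~> vcons (Vec Nat 0) 4 (vnil Nat) (vcons (Vec Nat 0) 3 (vnil Nat) (vcons (Vec Nat 0) 2 (vnil Nat) (vcons (Vec Nat 0) 1 (vnil Nat) (vcons (Vec Nat 0) 0 (vnil Nat) (vnil (Vec Nat 0))))))
inferred type:
  Vec (Vec Nat 0) 5


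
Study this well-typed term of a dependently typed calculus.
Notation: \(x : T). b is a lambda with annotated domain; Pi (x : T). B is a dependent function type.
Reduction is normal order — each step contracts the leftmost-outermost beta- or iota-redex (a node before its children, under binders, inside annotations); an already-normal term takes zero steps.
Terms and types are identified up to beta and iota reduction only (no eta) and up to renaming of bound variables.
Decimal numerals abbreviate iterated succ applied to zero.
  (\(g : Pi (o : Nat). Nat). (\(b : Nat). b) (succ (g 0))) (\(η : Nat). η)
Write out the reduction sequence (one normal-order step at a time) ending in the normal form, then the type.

normal-order reduction:
  (\(g : Pi (o : Nat). Nat). (\(b : Nat). b) (succ (g 0))) (\(η : Nat). η)
  ~> (\(g : Nat). g) (succ ((\(o : Nat). o) 0))
  ~> succ ((\(g : Nat). g) 0)
  ~> 1
inferred type:
  Nat


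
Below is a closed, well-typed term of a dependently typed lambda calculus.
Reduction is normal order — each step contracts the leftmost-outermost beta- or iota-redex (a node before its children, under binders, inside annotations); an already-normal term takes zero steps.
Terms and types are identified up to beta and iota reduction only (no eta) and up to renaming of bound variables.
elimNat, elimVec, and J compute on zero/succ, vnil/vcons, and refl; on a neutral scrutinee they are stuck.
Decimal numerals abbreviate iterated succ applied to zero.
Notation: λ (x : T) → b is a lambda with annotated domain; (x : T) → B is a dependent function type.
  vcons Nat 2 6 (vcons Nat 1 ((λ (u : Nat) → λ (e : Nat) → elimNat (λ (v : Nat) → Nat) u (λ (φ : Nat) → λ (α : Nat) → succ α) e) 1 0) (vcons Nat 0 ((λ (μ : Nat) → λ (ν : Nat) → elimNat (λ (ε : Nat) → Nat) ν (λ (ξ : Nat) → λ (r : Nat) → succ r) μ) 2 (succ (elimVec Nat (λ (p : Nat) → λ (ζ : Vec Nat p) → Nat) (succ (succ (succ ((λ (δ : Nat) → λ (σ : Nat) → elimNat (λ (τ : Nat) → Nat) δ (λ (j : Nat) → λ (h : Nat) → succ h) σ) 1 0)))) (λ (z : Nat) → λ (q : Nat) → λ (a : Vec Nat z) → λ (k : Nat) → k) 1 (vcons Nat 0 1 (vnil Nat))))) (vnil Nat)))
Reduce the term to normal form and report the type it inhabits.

normal form:
  vcons Nat 2 6 (vcons Nat 1 1 (vcons Nat 0 7 (vnil Nat)))
type:
  Vec Nat 3


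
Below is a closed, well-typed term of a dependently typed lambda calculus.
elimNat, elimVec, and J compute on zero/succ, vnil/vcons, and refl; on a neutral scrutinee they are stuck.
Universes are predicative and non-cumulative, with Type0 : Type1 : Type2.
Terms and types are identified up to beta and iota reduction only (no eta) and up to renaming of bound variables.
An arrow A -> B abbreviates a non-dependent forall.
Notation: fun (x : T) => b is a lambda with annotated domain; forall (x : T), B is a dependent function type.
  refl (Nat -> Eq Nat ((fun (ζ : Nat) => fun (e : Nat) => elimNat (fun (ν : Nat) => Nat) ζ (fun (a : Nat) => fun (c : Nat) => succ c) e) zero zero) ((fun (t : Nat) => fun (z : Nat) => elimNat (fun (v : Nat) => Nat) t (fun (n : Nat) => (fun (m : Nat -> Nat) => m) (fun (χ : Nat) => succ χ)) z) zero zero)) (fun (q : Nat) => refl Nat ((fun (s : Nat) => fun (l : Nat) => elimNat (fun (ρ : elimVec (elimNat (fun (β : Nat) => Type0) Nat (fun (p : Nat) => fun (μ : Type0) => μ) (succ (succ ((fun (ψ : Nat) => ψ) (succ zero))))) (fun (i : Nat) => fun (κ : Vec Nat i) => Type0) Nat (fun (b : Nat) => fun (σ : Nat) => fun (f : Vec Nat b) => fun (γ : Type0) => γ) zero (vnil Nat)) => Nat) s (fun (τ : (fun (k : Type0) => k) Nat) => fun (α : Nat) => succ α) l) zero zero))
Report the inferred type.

inferred type:
  Eq (Nat -> Eq Nat zero zero) (fun (ζ : Nat) => refl Nat zero) (fun (e : Nat) => refl Nat zero)


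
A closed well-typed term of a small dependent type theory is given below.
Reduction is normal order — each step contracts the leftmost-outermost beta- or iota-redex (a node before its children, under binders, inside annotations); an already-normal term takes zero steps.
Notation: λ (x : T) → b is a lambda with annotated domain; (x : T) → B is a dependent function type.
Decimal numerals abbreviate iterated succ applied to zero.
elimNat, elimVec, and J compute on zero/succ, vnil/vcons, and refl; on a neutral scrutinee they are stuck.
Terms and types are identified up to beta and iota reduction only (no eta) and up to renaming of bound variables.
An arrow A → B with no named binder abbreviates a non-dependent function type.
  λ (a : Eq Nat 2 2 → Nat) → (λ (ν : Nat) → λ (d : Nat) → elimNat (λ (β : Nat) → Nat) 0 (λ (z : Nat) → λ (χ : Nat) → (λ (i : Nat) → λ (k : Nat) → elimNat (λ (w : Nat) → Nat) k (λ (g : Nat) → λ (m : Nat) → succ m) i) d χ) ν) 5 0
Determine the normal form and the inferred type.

resulting normal form:
  λ (a : Eq Nat 2 2 → Nat) → 0
type:
  (Eq Nat 2 2 → Nat) → Nat


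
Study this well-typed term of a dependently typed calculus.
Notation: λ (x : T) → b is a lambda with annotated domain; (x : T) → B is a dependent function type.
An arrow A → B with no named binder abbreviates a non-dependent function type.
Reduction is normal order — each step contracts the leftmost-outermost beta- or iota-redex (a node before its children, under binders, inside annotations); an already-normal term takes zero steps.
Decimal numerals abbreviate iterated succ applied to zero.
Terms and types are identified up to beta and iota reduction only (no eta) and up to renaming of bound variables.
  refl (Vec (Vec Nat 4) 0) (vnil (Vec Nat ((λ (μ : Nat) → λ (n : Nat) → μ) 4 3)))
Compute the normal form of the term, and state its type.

resulting normal form:
  refl (Vec (Vec Nat 4) 0) (vnil (Vec Nat 4))
inferred type:
  Eq (Vec (Vec Nat 4) 0) (vnil (Vec Nat 4)) (vnil (Vec Nat 4))
observation: 2 normal-order steps separate the term from its normal form.


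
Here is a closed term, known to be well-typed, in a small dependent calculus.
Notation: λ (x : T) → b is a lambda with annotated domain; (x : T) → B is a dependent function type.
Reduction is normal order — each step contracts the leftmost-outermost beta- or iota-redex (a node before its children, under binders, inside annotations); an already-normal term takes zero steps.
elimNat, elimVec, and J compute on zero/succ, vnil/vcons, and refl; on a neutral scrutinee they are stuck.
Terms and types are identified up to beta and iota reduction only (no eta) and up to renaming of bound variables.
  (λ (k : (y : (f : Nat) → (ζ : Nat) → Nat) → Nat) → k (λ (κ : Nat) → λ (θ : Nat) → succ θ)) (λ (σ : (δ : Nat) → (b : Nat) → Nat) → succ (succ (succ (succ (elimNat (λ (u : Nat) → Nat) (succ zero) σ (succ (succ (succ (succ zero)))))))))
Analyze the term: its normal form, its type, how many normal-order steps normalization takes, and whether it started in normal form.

normal form:
  succ (succ (succ (succ (succ (succ (succ (succ (succ zero))))))))
inferred type:
  Nat
normal-order step count: 15
term was already normal: no
first redex: a beta-redex


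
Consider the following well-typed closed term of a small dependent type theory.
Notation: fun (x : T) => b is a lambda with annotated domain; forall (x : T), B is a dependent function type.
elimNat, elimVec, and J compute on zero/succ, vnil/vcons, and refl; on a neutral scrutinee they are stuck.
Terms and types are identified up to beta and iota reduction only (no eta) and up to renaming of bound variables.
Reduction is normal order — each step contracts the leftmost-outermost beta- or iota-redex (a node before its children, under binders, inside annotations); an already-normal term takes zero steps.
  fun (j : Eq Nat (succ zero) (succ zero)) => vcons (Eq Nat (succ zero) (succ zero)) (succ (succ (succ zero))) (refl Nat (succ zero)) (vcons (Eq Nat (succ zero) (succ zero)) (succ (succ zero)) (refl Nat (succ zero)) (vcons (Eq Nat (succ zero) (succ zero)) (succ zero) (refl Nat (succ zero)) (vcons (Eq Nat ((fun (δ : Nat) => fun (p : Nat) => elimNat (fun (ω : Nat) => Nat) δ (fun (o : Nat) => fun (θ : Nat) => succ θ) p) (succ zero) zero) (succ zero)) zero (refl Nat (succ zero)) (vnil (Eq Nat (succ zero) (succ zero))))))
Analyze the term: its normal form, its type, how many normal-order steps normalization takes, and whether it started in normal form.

reduced normal form:
  fun (j : Eq Nat (succ zero) (succ zero)) => vcons (Eq Nat (succ zero) (succ zero)) (succ (succ (succ zero))) (refl Nat (succ zero)) (vcons (Eq Nat (succ zero) (succ zero)) (succ (succ zero)) (refl Nat (succ zero)) (vcons (Eq Nat (succ zero) (succ zero)) (succ zero) (refl Nat (succ zero)) (vcons (Eq Nat (succ zero) (succ zero)) zero (refl Nat (succ zero)) (vnil (Eq Nat (succ zero) (succ zero))))))
the term's type:
  forall (j : Eq Nat (succ zero) (succ zero)), Vec (Eq Nat (succ zero) (succ zero)) (succ (succ (succ (succ zero))))
steps to reach normal form (normal order): 3
term was already normal: no
first redex: a beta-redex


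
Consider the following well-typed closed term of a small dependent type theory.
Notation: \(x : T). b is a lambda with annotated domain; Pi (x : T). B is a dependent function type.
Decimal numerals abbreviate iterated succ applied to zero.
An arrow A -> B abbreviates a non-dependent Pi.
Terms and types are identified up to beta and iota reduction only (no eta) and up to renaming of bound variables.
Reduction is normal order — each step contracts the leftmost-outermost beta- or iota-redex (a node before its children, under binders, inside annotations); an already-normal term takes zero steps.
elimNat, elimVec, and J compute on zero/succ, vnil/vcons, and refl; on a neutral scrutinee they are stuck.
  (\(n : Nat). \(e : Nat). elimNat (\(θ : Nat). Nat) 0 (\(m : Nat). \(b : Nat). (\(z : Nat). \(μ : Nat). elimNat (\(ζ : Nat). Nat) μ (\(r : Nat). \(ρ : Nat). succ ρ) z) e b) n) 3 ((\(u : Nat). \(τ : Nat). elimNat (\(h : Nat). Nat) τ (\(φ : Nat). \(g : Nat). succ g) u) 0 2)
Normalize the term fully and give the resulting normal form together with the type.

normal form:
  6
type:
  Nat
observation: contracting a beta-redex first, the term normalizes in 48 steps.


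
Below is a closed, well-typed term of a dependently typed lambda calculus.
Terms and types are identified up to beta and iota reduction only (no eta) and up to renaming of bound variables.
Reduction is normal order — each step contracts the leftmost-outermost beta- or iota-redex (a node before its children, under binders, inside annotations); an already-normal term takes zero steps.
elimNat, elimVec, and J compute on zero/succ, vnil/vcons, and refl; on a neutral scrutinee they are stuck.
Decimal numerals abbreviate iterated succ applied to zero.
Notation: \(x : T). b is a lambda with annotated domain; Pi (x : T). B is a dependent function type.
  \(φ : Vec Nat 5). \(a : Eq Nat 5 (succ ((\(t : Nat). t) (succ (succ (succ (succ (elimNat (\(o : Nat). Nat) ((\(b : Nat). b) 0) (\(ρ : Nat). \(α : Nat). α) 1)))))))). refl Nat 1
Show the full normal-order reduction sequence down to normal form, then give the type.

normal-order reduction:
  \(φ : Vec Nat 5). \(a : Eq Nat 5 (succ ((\(t : Nat). t) (succ (succ (succ (succ (elimNat (\(o : Nat). Nat) ((\(b : Nat). b) 0) (\(ρ : Nat). \(α : Nat). α) 1)))))))). refl Nat 1
  ~> \(φ : Vec Nat 5). \(a : Eq Nat 5 (succ (succ (succ (succ (succ (elimNat (\(t : Nat). Nat) ((\(o : Nat). o) 0) (\(b : Nat). \(ρ : Nat). ρ) 1))))))). refl Nat 1
  ~> \(φ : Vec Nat 5). \(a : Eq Nat 5 (succ (succ (succ (succ (succ ((\(t : Nat). \(o : Nat). o) 0 (elimNat (\(b : Nat). Nat) ((\(ρ : Nat). ρ) 0) (\(α : Nat). \(l : Nat). l) 0)))))))). refl Nat 1
  ~> \(φ : Vec Nat 5). \(a : Eq Nat 5 (succ (succ (succ (succ (succ ((\(t : Nat). t) (elimNat (\(o : Nat). Nat) ((\(b : Nat). b) 0) (\(ρ : Nat). \(α : Nat). α) 0)))))))). refl Nat 1
  ~> \(φ : Vec Nat 5). \(a : Eq Nat 5 (succ (succ (succ (succ (succ (elimNat (\(t : Nat). Nat) ((\(o : Nat). o) 0) (\(b : Nat). \(ρ : Nat). ρ) 0))))))). refl Nat 1
  ~> \(φ : Vec Nat 5). \(a : Eq Nat 5 (succ (succ (succ (succ (succ ((\(t : Nat). t) 0))))))). refl Nat 1
  ~> \(φ : Vec Nat 5). \(a : Eq Nat 5 5). refl Nat 1
type:
  Pi (φ : Vec Nat 5). Pi (a : Eq Nat 5 5). Eq Nat 1 1


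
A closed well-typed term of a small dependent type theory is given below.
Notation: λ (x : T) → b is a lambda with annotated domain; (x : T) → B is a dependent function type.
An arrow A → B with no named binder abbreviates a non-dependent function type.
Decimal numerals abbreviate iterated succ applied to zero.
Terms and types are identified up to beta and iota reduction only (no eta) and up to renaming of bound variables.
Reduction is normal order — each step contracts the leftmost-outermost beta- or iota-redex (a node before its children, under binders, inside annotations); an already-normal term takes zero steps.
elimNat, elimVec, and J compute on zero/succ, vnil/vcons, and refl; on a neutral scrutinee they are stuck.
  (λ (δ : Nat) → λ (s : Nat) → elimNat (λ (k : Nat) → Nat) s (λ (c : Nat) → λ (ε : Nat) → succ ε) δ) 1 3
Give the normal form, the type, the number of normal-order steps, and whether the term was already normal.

reduced normal form:
  4
the term's type:
  Nat
steps to reach normal form (normal order): 6
started in normal form: no
first redex: a beta-redex


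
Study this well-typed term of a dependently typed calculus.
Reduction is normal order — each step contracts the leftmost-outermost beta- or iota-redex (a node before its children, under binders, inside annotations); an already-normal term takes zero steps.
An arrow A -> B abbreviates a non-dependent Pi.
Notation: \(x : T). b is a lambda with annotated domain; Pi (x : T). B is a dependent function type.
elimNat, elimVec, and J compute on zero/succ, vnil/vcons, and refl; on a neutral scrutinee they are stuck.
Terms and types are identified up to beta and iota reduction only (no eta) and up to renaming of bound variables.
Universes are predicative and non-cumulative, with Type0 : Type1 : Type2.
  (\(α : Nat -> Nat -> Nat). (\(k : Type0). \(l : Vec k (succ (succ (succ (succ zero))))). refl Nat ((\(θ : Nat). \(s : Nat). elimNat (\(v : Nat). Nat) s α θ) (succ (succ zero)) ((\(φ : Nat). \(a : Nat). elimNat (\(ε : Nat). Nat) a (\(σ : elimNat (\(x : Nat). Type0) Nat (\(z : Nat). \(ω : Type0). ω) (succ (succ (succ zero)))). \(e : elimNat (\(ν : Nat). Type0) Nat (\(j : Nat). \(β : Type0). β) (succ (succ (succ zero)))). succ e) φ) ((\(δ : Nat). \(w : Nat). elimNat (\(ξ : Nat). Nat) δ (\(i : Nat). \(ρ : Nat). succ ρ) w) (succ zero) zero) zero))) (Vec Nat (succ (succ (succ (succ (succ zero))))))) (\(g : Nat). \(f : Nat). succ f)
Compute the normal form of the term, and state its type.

reduced normal form:
  \(α : Vec (Vec Nat (succ (succ (succ (succ (succ zero)))))) (succ (succ (succ (succ zero))))). refl Nat (succ (succ (succ zero)))
the term's type:
  Vec (Vec Nat (succ (succ (succ (succ (succ zero)))))) (succ (succ (succ (succ zero)))) -> Eq Nat (succ (succ (succ zero))) (succ (succ (succ zero)))
observation: 40 normal-order steps separate the term from its normal form.


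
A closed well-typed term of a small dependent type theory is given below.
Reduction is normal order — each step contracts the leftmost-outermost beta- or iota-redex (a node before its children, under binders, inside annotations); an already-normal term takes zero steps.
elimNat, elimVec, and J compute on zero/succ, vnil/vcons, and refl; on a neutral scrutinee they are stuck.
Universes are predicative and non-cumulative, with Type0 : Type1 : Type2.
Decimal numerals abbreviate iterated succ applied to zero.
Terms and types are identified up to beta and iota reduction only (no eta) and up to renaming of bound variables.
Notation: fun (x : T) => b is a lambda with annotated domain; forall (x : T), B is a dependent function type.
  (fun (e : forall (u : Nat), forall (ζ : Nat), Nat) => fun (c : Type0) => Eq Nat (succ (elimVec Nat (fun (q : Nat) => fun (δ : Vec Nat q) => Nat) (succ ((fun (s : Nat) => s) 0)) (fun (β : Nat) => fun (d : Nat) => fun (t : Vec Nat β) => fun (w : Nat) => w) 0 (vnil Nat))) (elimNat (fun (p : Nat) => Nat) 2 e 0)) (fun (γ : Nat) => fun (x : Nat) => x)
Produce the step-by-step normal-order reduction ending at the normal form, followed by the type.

normal-order reduction:
  (fun (e : forall (u : Nat), forall (ζ : Nat), Nat) => fun (c : Type0) => Eq Nat (succ (elimVec Nat (fun (q : Nat) => fun (δ : Vec Nat q) => Nat) (succ ((fun (s : Nat) => s) 0)) (fun (β : Nat) => fun (d : Nat) => fun (t : Vec Nat β) => fun (w : Nat) => w) 0 (vnil Nat))) (elimNat (fun (p : Nat) => Nat) 2 e 0)) (fun (γ : Nat) => fun (x : Nat) => x)
  ~> fun (e : Type0) => Eq Nat (succ (elimVec Nat (fun (u : Nat) => fun (ζ : Vec Nat u) => Nat) (succ ((fun (c : Nat) => c) 0)) (fun (q : Nat) => fun (δ : Nat) => fun (s : Vec Nat q) => fun (β : Nat) => β) 0 (vnil Nat))) (elimNat (fun (d : Nat) => Nat) 2 (fun (t : Nat) => fun (w : Nat) => w) 0)
  ~> fun (e : Type0) => Eq Nat (succ (succ ((fun (u : Nat) => u) 0))) (elimNat (fun (ζ : Nat) => Nat) 2 (fun (c : Nat) => fun (q : Nat) => q) 0)
  ~> fun (e : Type0) => Eq Nat 2 (elimNat (fun (u : Nat) => Nat) 2 (fun (ζ : Nat) => fun (c : Nat) => c) 0)
  ~> fun (e : Type0) => Eq Nat 2 2
the term's type:
  forall (e : Type0), Type0


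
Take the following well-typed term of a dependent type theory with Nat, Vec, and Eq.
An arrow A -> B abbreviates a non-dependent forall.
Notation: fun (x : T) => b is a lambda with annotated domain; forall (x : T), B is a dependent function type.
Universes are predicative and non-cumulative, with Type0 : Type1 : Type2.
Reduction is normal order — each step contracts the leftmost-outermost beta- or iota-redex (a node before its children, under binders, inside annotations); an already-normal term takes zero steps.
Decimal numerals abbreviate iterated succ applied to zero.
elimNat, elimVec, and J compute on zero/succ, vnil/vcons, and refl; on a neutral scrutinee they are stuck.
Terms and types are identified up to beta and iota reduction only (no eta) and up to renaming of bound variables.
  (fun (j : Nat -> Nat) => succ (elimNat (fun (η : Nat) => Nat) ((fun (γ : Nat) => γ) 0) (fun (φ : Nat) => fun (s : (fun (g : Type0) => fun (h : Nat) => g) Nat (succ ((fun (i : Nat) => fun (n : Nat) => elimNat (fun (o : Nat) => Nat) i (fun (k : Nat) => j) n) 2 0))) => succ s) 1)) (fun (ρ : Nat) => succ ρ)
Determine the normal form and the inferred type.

resulting normal form:
  2
type:
  Nat


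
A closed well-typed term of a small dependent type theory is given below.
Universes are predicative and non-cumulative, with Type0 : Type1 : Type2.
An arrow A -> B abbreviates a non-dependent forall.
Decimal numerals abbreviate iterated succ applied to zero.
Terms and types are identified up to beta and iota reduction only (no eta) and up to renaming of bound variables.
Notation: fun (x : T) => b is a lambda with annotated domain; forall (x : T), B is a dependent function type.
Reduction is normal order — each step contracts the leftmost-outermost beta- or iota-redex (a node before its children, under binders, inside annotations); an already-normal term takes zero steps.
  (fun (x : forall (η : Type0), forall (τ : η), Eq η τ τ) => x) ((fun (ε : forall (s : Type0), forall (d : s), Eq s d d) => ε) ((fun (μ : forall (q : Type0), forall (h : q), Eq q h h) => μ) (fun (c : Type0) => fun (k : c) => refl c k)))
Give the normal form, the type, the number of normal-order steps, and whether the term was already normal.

reduced normal form:
  fun (x : Type0) => fun (η : x) => refl x η
inferred type:
  forall (x : Type0), forall (η : x), Eq x η η
reduction steps (normal order): 3
already normal: no
first contracted redex: a beta-redex
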